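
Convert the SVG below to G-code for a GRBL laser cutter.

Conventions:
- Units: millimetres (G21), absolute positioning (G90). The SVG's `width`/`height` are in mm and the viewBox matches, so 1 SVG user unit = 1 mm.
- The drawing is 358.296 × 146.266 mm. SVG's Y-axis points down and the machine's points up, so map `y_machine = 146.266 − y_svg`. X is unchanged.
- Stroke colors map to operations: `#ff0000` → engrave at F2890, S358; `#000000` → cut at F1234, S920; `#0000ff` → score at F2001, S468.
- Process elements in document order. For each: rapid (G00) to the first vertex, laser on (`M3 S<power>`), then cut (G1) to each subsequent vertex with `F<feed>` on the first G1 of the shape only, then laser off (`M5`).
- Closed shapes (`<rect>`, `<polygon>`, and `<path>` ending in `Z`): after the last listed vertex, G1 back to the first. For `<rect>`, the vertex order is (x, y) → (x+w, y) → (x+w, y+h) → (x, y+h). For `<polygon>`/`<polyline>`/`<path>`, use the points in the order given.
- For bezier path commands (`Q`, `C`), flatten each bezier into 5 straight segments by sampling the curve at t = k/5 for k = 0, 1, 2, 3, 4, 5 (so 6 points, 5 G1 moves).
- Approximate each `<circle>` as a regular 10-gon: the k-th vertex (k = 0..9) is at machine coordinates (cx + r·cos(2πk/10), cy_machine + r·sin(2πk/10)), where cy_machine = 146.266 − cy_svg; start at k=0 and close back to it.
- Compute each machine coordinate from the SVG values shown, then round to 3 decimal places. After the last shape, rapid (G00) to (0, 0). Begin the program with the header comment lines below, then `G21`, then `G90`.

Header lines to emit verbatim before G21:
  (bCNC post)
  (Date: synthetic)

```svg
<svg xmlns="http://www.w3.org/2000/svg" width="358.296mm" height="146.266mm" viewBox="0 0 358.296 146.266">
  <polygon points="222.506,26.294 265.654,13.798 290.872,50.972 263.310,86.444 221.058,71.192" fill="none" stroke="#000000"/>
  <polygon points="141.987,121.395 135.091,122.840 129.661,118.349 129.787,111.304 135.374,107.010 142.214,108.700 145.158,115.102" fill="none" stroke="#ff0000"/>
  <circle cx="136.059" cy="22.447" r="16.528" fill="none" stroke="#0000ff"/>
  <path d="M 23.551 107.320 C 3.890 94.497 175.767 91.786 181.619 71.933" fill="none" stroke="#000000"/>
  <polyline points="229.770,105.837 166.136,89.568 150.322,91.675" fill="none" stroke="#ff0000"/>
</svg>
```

(bCNC post)
(Date: synthetic)
G21
G90
G00 X222.506 Y119.972
M3 S920
G1 X265.654 Y132.468 F1234
G1 X290.872 Y95.294
G1 X263.310 Y59.822
G1 X221.058 Y75.074
G1 X222.506 Y119.972
M5
G00 X141.987 Y24.871
M3 S358
G1 X135.091 Y23.426 F2890
G1 X129.661 Y27.917
G1 X129.787 Y34.962
G1 X135.374 Y39.256
G1 X142.214 Y37.566
G1 X145.158 Y31.164
G1 X141.987 Y24.871
M5
G00 X152.587 Y123.819
M3 S468
G1 X149.430 Y133.534 F2001
G1 X141.166 Y139.538
G1 X130.952 Y139.538
G1 X122.688 Y133.534
G1 X119.531 Y123.819
G1 X122.688 Y114.104
G1 X130.952 Y108.100
G1 X141.166 Y108.100
G1 X149.430 Y114.104
G1 X152.587 Y123.819
M5
G00 X23.551 Y38.946
M3 S920
G1 X31.878 Y45.644 F1234
G1 X69.012 Y51.224
G1 X117.789 Y56.993
G1 X161.045 Y64.260
G1 X181.619 Y74.333
M5
G00 X229.770 Y40.429
M3 S358
G1 X166.136 Y56.698 F2890
G1 X150.322 Y54.591
M5
G00 X0.000 Y0.000

1 u = 1 mm; y_m = 146.266 − y.

[1] `<polygon>` regular polygon, #000000→cut S920 F1234: (222.506,119.972) → (265.654,132.468) → (290.872,95.294) → (263.310,59.822) → (221.058,75.074) → (222.506,119.972) (closed)

[2] `<polygon>` regular polygon, #ff0000→engrave S358 F2890: (141.987,24.871) → (135.091,23.426) → (129.661,27.917) → (129.787,34.962) → (135.374,39.256) → (142.214,37.566) → (145.158,31.164) → (141.987,24.871) (closed)

[3] `<circle>` circle, #0000ff→score S468 F2001: (152.587,123.819) → (149.430,133.534) → (141.166,139.538) → (130.952,139.538) → (122.688,133.534) → (119.531,123.819) → (122.688,114.104) → (130.952,108.100) → (141.166,108.100) → (149.430,114.104) → (152.587,123.819) (closed)

[4] `<path>` cubic bezier, #000000→cut S920 F1234: (23.551,38.946) → (31.878,45.644) → (69.012,51.224) → (117.789,56.993) → (161.045,64.260) → (181.619,74.333)

[5] `<polyline>` open polyline, #ff0000→engrave S358 F2890: (229.770,40.429) → (166.136,56.698) → (150.322,54.591)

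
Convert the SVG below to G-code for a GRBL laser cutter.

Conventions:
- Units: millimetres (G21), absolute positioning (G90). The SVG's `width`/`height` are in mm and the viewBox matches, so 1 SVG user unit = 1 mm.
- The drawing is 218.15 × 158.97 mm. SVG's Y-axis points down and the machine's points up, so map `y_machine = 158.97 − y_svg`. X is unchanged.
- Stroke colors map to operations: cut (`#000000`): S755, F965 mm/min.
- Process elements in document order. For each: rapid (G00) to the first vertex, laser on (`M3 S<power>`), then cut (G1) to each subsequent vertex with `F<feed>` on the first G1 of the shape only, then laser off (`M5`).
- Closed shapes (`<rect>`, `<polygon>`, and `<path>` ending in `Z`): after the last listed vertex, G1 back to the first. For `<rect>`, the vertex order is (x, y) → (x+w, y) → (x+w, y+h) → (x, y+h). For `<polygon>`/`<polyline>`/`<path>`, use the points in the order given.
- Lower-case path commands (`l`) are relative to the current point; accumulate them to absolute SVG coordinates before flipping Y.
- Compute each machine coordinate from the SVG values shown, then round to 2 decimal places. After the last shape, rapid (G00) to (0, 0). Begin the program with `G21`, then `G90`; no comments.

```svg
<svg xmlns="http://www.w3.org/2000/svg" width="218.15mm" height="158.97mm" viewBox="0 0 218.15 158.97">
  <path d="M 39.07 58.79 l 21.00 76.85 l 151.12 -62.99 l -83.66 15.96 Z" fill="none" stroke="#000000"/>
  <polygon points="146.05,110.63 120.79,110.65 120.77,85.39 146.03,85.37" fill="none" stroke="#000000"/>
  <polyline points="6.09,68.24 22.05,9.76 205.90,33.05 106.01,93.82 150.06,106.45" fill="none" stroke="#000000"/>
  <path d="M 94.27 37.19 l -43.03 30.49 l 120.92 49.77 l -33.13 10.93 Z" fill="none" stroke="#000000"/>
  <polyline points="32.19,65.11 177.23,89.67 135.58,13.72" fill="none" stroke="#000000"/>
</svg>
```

G21
G90
G00 X39.07 Y100.18
M3 S755
G1 X60.07 Y23.33 F965
G1 X211.19 Y86.32
G1 X127.53 Y70.36
G1 X39.07 Y100.18
M5
G00 X146.05 Y48.34
M3 S755
G1 X120.79 Y48.32 F965
G1 X120.77 Y73.58
G1 X146.03 Y73.60
G1 X146.05 Y48.34
M5
G00 X6.09 Y90.73
M3 S755
G1 X22.05 Y149.21 F965
G1 X205.90 Y125.92
G1 X106.01 Y65.15
G1 X150.06 Y52.52
M5
G00 X94.27 Y121.78
M3 S755
G1 X51.24 Y91.29 F965
G1 X172.16 Y41.52
G1 X139.03 Y30.59
G1 X94.27 Y121.78
M5
G00 X32.19 Y93.86
M3 S755
G1 X177.23 Y69.30 F965
G1 X135.58 Y145.25
M5
G00 X0.00 Y0.00

Since the viewBox matches the mm dimensions, user units are millimetres directly. The only transform is the Y-flip y_m = 158.97 − y_svg.

Shape 1 is a closed polygon drawn with `<path>`. Its stroke #000000 means cut at S755, F965. After flipping Y the toolpath is (39.07,100.18) → (60.07,23.33) → (211.19,86.32) → (127.53,70.36) → (39.07,100.18), returning to the start.

Shape 2 is a regular polygon drawn with `<polygon>`. Its stroke #000000 means cut at S755, F965. After flipping Y the toolpath is (146.05,48.34) → (120.79,48.32) → (120.77,73.58) → (146.03,73.60) → (146.05,48.34), returning to the start.

Shape 3 is a open polyline drawn with `<polyline>`. Its stroke #000000 means cut at S755, F965. After flipping Y the toolpath is (6.09,90.73) → (22.05,149.21) → (205.90,125.92) → (106.01,65.15) → (150.06,52.52).

Shape 4 is a closed polygon drawn with `<path>`. Its stroke #000000 means cut at S755, F965. After flipping Y the toolpath is (94.27,121.78) → (51.24,91.29) → (172.16,41.52) → (139.03,30.59) → (94.27,121.78), returning to the start.

Shape 5 is a open polyline drawn with `<polyline>`. Its stroke #000000 means cut at S755, F965. After flipping Y the toolpath is (32.19,93.86) → (177.23,69.30) → (135.58,145.25).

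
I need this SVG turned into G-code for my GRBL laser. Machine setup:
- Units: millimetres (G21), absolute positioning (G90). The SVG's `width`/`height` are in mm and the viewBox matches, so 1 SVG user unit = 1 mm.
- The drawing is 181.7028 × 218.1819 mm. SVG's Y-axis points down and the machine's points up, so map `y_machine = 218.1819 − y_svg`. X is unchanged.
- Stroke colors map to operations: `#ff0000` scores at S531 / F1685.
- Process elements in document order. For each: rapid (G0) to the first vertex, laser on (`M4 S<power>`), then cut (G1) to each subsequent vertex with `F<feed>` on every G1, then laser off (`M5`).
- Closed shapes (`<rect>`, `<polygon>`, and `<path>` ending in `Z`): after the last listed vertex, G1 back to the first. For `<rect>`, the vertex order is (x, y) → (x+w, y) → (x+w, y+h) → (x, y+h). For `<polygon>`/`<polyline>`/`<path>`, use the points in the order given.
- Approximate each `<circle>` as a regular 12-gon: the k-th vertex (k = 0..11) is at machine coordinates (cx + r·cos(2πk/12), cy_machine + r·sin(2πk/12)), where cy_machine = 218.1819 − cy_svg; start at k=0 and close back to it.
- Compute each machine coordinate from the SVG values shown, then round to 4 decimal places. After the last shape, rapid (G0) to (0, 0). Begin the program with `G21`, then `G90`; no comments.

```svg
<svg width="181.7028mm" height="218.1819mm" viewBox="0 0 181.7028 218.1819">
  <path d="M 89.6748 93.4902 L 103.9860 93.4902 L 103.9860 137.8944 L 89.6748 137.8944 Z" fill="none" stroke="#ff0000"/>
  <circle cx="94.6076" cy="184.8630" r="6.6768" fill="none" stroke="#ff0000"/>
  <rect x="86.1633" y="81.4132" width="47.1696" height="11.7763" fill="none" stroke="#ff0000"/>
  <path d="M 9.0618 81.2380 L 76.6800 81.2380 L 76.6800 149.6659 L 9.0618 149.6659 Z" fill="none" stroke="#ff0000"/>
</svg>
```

G21
G90
G0 X89.6748 Y124.6917
M4 S531
G1 X103.9860 Y124.6917 F1685
G1 X103.9860 Y80.2875 F1685
G1 X89.6748 Y80.2875 F1685
G1 X89.6748 Y124.6917 F1685
M5
G0 X101.2844 Y33.3189
M4 S531
G1 X100.3899 Y36.6573 F1685
G1 X97.9460 Y39.1012 F1685
G1 X94.6076 Y39.9957 F1685
G1 X91.2692 Y39.1012 F1685
G1 X88.8253 Y36.6573 F1685
G1 X87.9308 Y33.3189 F1685
G1 X88.8253 Y29.9805 F1685
G1 X91.2692 Y27.5366 F1685
G1 X94.6076 Y26.6421 F1685
G1 X97.9460 Y27.5366 F1685
G1 X100.3899 Y29.9805 F1685
G1 X101.2844 Y33.3189 F1685
M5
G0 X86.1633 Y136.7687
M4 S531
G1 X133.3329 Y136.7687 F1685
G1 X133.3329 Y124.9924 F1685
G1 X86.1633 Y124.9924 F1685
G1 X86.1633 Y136.7687 F1685
M5
G0 X9.0618 Y136.9439
M4 S531
G1 X76.6800 Y136.9439 F1685
G1 X76.6800 Y68.5160 F1685
G1 X9.0618 Y68.5160 F1685
G1 X9.0618 Y136.9439 F1685
M5
G0 X0.0000 Y0.0000

viewBox `0 0 181.7028 218.1819` with mm width/height → 1 unit = 1 mm. Flip: y_m = 218.1819 − y_svg.

**Shape 1** — `<path>` rectangle, stroke `#ff0000` → score (S531, F1685). Machine vertices: (89.6748,124.6917) → (103.9860,124.6917) → (103.9860,80.2875) → (89.6748,80.2875) → (89.6748,124.6917). Closed: final G1 returns to the first vertex.

**Shape 2** — `<circle>` circle, stroke `#ff0000` → score (S531, F1685). Machine vertices: (101.2844,33.3189) → (100.3899,36.6573) → (97.9460,39.1012) → (94.6076,39.9957) → (91.2692,39.1012) → (88.8253,36.6573) → (87.9308,33.3189) → (88.8253,29.9805) → (91.2692,27.5366) → (94.6076,26.6421) → (97.9460,27.5366) → (100.3899,29.9805) → (101.2844,33.3189). Closed: final G1 returns to the first vertex.

**Shape 3** — `<rect>` rectangle, stroke `#ff0000` → score (S531, F1685). Machine vertices: (86.1633,136.7687) → (133.3329,136.7687) → (133.3329,124.9924) → (86.1633,124.9924) → (86.1633,136.7687). Closed: final G1 returns to the first vertex.

**Shape 4** — `<path>` rectangle, stroke `#ff0000` → score (S531, F1685). Machine vertices: (9.0618,136.9439) → (76.6800,136.9439) → (76.6800,68.5160) → (9.0618,68.5160) → (9.0618,136.9439). Closed: final G1 returns to the first vertex.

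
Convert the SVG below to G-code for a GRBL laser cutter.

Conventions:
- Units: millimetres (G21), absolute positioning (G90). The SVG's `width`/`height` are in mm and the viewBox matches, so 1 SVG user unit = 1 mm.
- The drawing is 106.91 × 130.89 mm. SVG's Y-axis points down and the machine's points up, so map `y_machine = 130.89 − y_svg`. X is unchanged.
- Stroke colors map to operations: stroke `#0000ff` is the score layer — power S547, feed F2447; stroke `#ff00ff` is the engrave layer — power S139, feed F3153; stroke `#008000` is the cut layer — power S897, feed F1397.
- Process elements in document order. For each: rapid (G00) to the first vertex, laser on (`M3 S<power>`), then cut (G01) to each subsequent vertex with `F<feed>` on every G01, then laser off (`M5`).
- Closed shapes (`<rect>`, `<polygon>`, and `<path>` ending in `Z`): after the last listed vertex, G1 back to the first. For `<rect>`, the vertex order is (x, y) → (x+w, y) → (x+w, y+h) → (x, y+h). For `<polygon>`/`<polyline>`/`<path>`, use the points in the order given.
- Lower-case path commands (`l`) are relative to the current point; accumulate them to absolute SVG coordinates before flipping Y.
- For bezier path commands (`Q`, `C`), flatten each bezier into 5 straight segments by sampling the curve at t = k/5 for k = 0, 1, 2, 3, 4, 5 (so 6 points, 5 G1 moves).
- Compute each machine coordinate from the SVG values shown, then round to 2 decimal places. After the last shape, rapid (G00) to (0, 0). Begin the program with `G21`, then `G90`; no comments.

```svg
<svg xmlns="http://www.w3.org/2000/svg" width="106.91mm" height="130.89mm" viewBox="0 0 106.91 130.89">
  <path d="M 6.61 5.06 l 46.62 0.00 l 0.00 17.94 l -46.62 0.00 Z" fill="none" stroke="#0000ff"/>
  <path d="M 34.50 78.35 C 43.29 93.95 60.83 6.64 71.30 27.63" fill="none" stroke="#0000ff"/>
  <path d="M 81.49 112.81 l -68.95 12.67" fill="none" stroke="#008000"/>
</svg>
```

viewBox `0 0 106.91 130.89` with mm width/height → 1 unit = 1 mm. Flip: y_m = 130.89 − y_svg.

**Shape 1** — `<path>` rectangle, stroke `#0000ff` → score (S547, F2447). Machine vertices: (6.61,125.83) → (53.23,125.83) → (53.23,107.89) → (6.61,107.89) → (6.61,125.83). Closed: final G1 returns to the first vertex.

**Shape 2** — `<path>` cubic bezier, stroke `#0000ff` → score (S547, F2447). Control points (SVG): P0=(34.50,78.35), P1=(43.29,93.95), P2=(60.83,6.64), P3=(71.30,27.63); sampled at t=k/5. Machine vertices: (34.50,52.54) → (40.70,53.84) → (48.24,69.70) → (56.35,89.98) → (64.30,104.55) → (71.30,103.26). Open path.

**Shape 3** — `<path>` line segment, stroke `#008000` → cut (S897, F1397). Machine vertices: (81.49,18.08) → (12.54,5.41). Open path.

G21
G90
G00 X6.61 Y125.83
M3 S547
G01 X53.23 Y125.83 F2447
G01 X53.23 Y107.89 F2447
G01 X6.61 Y107.89 F2447
G01 X6.61 Y125.83 F2447
M5
G00 X34.50 Y52.54
M3 S547
G01 X40.70 Y53.84 F2447
G01 X48.24 Y69.70 F2447
G01 X56.35 Y89.98 F2447
G01 X64.30 Y104.55 F2447
G01 X71.30 Y103.26 F2447
M5
G00 X81.49 Y18.08
M3 S897
G01 X12.54 Y5.41 F1397
M5
G00 X0.00 Y0.00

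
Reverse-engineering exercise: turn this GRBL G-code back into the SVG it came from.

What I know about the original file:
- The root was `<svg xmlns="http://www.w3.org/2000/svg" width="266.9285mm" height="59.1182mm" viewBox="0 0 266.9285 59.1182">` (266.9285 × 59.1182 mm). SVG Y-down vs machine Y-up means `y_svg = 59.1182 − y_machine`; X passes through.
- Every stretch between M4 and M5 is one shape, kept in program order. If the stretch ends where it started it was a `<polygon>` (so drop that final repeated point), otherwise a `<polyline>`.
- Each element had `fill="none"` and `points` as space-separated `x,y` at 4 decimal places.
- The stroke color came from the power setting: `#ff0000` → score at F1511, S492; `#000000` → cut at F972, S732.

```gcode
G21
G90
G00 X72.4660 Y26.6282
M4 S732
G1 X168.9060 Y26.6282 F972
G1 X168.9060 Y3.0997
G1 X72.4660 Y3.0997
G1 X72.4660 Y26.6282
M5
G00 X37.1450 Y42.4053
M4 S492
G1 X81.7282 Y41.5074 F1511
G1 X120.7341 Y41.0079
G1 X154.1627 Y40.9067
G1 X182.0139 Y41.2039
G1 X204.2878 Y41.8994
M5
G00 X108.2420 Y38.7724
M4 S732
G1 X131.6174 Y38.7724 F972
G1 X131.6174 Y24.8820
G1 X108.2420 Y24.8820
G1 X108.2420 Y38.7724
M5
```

<svg xmlns="http://www.w3.org/2000/svg" width="266.9285mm" height="59.1182mm" viewBox="0 0 266.9285 59.1182">
  <polygon points="72.4660,32.4900 168.9060,32.4900 168.9060,56.0185 72.4660,56.0185" fill="none" stroke="#000000"/>
  <polyline points="37.1450,16.7129 81.7282,17.6108 120.7341,18.1103 154.1627,18.2115 182.0139,17.9143 204.2878,17.2188" fill="none" stroke="#ff0000"/>
  <polygon points="108.2420,20.3458 131.6174,20.3458 131.6174,34.2362 108.2420,34.2362" fill="none" stroke="#000000"/>
</svg>

y_svg = 59.1182 − y_m.

[1] S732→`#000000` (cut); closed run; points: 72.4660,32.4900 168.9060,32.4900 168.9060,56.0185 72.4660,56.0185

[2] S492→`#ff0000` (score); open run; points: 37.1450,16.7129 81.7282,17.6108 120.7341,18.1103 154.1627,18.2115 182.0139,17.9143 204.2878,17.2188

[3] S732→`#000000` (cut); closed run; points: 108.2420,20.3458 131.6174,20.3458 131.6174,34.2362 108.2420,34.2362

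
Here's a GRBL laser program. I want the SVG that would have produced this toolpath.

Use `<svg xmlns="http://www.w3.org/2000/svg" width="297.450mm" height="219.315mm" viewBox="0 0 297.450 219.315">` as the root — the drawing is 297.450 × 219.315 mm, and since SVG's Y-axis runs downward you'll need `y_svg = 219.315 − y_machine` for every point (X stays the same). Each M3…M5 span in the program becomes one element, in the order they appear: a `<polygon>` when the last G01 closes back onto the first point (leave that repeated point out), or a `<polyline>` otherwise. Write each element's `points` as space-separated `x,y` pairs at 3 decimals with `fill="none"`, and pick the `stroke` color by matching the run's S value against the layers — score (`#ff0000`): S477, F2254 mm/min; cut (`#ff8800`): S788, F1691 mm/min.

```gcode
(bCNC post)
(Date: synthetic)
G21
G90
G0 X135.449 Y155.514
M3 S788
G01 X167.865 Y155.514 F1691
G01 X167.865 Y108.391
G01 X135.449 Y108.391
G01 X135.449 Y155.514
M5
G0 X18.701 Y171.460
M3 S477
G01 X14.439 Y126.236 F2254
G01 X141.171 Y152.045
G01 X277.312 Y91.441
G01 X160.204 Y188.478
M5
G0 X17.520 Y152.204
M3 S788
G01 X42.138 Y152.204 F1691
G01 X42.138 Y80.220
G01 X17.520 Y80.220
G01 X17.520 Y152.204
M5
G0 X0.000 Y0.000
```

<svg xmlns="http://www.w3.org/2000/svg" width="297.450mm" height="219.315mm" viewBox="0 0 297.450 219.315">
  <polygon points="135.449,63.801 167.865,63.801 167.865,110.924 135.449,110.924" fill="none" stroke="#ff8800"/>
  <polyline points="18.701,47.855 14.439,93.079 141.171,67.270 277.312,127.874 160.204,30.837" fill="none" stroke="#ff0000"/>
  <polygon points="17.520,67.111 42.138,67.111 42.138,139.095 17.520,139.095" fill="none" stroke="#ff8800"/>
</svg>

Each laser-on run becomes one SVG element. Flip Y back into SVG space with y_svg = 219.315 − y_machine.

Run 1: the run's S788 means `#ff8800` (cut). The run returns to its start, so emit a `<polygon>` with points (Y-flipped): 135.449,63.801 167.865,63.801 167.865,110.924 135.449,110.924.

Run 2: power S477 maps to stroke `#ff0000` (score). The run is open, so emit a `<polyline>` with points (Y-flipped): 18.701,47.855 14.439,93.079 141.171,67.270 277.312,127.874 160.204,30.837.

Run 3: power S788 maps to stroke `#ff8800` (cut). The run returns to its start, so emit a `<polygon>` with points (Y-flipped): 17.520,67.111 42.138,67.111 42.138,139.095 17.520,139.095.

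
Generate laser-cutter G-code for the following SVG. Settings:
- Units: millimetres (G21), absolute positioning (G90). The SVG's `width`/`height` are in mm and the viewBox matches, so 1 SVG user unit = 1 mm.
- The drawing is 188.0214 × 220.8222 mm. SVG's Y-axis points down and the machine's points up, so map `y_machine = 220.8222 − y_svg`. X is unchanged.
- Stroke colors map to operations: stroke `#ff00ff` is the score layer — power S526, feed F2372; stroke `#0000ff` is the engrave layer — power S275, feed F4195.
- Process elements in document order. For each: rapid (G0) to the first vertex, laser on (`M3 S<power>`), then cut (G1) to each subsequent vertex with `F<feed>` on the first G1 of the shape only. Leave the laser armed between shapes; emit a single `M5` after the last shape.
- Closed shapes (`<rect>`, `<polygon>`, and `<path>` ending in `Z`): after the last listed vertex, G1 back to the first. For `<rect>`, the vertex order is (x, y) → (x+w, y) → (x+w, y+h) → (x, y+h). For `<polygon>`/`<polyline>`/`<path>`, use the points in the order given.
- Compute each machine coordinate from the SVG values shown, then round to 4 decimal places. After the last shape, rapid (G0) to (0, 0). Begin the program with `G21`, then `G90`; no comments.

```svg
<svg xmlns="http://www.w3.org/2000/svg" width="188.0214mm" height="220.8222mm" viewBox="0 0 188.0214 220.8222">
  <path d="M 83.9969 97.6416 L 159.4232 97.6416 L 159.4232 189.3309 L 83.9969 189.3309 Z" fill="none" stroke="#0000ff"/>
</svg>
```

G21
G90
G0 X83.9969 Y123.1806
M3 S275
G1 X159.4232 Y123.1806 F4195
G1 X159.4232 Y31.4913
G1 X83.9969 Y31.4913
G1 X83.9969 Y123.1806
M5
G0 X0.0000 Y0.0000

viewBox `0 0 188.0214 220.8222` with mm width/height → 1 unit = 1 mm. Flip: y_m = 220.8222 − y_svg.

**Shape 1** — `<path>` rectangle, stroke `#0000ff` → engrave (S275, F4195). Machine vertices: (83.9969,123.1806) → (159.4232,123.1806) → (159.4232,31.4913) → (83.9969,31.4913) → (83.9969,123.1806). Closed: final G1 returns to the first vertex.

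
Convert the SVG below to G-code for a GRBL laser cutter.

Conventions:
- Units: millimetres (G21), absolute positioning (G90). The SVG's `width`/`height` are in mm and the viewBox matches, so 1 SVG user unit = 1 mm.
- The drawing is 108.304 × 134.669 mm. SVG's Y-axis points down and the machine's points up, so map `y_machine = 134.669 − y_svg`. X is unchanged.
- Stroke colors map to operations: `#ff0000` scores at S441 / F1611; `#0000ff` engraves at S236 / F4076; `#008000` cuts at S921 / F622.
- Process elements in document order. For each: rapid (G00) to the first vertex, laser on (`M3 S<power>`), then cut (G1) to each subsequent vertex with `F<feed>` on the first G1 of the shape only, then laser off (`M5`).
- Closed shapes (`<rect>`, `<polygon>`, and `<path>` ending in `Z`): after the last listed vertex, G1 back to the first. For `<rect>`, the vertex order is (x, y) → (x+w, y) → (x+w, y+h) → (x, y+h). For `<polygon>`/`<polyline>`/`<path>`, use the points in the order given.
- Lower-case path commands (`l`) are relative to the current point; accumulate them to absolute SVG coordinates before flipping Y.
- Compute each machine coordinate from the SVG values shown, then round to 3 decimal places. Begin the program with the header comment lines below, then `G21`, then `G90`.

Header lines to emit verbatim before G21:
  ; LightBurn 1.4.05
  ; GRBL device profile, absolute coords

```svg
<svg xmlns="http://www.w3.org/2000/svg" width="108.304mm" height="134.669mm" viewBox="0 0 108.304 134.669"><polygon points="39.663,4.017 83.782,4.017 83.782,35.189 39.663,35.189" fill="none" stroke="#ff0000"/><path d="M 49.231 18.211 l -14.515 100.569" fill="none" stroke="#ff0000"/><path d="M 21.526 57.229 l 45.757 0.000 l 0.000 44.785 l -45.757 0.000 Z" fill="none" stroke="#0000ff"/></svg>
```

Since the viewBox matches the mm dimensions, user units are millimetres directly. The only transform is the Y-flip y_m = 134.669 − y_svg.

Shape 1 is a rectangle drawn with `<polygon>`. Its stroke #ff0000 means score at S441, F1611. After flipping Y the toolpath is (39.663,130.652) → (83.782,130.652) → (83.782,99.480) → (39.663,99.480) → (39.663,130.652), returning to the start.

Shape 2 is a line segment drawn with `<path>`. Its stroke #ff0000 means score at S441, F1611. After flipping Y the toolpath is (49.231,116.458) → (34.716,15.889).

Shape 3 is a rectangle drawn with `<path>`. Its stroke #0000ff means engrave at S236, F4076. After flipping Y the toolpath is (21.526,77.440) → (67.283,77.440) → (67.283,32.655) → (21.526,32.655) → (21.526,77.440), returning to the start.

; LightBurn 1.4.05
; GRBL device profile, absolute coords
G21
G90
G00 X39.663 Y130.652
M3 S441
G1 X83.782 Y130.652 F1611
G1 X83.782 Y99.480
G1 X39.663 Y99.480
G1 X39.663 Y130.652
M5
G00 X49.231 Y116.458
M3 S441
G1 X34.716 Y15.889 F1611
M5
G00 X21.526 Y77.440
M3 S236
G1 X67.283 Y77.440 F4076
G1 X67.283 Y32.655
G1 X21.526 Y32.655
G1 X21.526 Y77.440
M5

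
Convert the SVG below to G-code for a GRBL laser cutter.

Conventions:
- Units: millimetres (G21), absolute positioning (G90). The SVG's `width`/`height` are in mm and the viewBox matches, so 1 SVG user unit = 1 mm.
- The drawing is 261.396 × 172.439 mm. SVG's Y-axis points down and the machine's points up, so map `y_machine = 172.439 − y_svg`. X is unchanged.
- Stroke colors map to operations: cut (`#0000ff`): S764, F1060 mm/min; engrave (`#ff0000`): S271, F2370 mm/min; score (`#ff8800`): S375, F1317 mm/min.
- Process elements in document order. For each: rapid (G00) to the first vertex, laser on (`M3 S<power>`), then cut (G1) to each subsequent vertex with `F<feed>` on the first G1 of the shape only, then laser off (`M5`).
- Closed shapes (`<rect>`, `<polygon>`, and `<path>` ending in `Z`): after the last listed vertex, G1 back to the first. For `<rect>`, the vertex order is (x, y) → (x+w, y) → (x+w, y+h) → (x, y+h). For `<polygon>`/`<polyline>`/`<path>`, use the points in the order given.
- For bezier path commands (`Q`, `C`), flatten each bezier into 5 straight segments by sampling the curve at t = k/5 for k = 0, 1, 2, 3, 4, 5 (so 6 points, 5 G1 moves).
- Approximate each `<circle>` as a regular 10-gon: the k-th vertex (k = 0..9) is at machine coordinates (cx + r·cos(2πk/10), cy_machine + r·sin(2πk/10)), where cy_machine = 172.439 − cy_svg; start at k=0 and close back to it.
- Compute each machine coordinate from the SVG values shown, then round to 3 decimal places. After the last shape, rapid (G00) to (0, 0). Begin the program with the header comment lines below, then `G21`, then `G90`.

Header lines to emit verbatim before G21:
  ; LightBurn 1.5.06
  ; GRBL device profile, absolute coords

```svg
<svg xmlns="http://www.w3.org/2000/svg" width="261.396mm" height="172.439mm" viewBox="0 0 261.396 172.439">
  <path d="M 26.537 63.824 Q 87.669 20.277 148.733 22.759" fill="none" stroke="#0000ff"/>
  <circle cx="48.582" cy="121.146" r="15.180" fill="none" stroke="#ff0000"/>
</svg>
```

viewBox `0 0 261.396 172.439` with mm width/height → 1 unit = 1 mm. Flip: y_m = 172.439 − y_svg.

**Shape 1** — `<path>` quadratic bezier, stroke `#0000ff` → cut (S764, F1060). Control points (SVG): P0=(26.537,63.824), P1=(87.669,20.277), P2=(148.733,22.759); sampled at t=k/5. Machine vertices: (26.537,108.615) → (50.987,124.193) → (75.432,136.088) → (99.871,144.301) → (124.305,148.832) → (148.733,149.680). Open path.

**Shape 2** — `<circle>` circle, stroke `#ff0000` → engrave (S271, F2370). Machine vertices: (63.762,51.293) → (60.863,60.216) → (53.273,65.730) → (43.891,65.730) → (36.301,60.216) → (33.402,51.293) → (36.301,42.370) → (43.891,36.856) → (53.273,36.856) → (60.863,42.370) → (63.762,51.293). Closed: final G1 returns to the first vertex.

; LightBurn 1.5.06
; GRBL device profile, absolute coords
G21
G90
G00 X26.537 Y108.615
M3 S764
G1 X50.987 Y124.193 F1060
G1 X75.432 Y136.088
G1 X99.871 Y144.301
G1 X124.305 Y148.832
G1 X148.733 Y149.680
M5
G00 X63.762 Y51.293
M3 S271
G1 X60.863 Y60.216 F2370
G1 X53.273 Y65.730
G1 X43.891 Y65.730
G1 X36.301 Y60.216
G1 X33.402 Y51.293
G1 X36.301 Y42.370
G1 X43.891 Y36.856
G1 X53.273 Y36.856
G1 X60.863 Y42.370
G1 X63.762 Y51.293
M5
G00 X0.000 Y0.000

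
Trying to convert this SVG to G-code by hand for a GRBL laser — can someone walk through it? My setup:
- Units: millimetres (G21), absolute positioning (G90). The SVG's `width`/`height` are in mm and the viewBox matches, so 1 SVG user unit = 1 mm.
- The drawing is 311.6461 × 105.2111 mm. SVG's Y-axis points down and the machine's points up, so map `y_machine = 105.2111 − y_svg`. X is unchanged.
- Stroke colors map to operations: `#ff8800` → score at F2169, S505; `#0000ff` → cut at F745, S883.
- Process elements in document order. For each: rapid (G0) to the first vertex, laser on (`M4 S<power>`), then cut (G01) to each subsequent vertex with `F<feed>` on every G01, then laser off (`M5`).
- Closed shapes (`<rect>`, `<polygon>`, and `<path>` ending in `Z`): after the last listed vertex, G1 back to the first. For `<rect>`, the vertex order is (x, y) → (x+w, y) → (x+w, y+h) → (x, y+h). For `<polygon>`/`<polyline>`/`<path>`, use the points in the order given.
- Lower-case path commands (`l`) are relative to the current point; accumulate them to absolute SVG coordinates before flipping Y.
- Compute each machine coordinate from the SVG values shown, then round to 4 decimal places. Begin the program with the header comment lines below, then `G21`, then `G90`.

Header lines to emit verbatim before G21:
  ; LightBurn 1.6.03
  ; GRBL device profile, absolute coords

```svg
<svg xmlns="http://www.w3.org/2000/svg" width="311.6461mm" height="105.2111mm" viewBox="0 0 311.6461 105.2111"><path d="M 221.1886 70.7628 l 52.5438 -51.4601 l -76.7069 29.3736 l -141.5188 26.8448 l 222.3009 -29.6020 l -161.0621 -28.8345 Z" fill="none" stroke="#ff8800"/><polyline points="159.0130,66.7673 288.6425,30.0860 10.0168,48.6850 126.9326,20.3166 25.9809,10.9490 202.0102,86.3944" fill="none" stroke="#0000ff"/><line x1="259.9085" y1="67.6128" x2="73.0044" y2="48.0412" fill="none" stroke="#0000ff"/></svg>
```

; LightBurn 1.6.03
; GRBL device profile, absolute coords
G21
G90
G0 X221.1886 Y34.4483
M4 S505
G01 X273.7324 Y85.9084 F2169
G01 X197.0255 Y56.5348 F2169
G01 X55.5067 Y29.6900 F2169
G01 X277.8076 Y59.2920 F2169
G01 X116.7455 Y88.1265 F2169
G01 X221.1886 Y34.4483 F2169
M5
G0 X159.0130 Y38.4438
M4 S883
G01 X288.6425 Y75.1251 F745
G01 X10.0168 Y56.5261 F745
G01 X126.9326 Y84.8945 F745
G01 X25.9809 Y94.2621 F745
G01 X202.0102 Y18.8167 F745
M5
G0 X259.9085 Y37.5983
M4 S883
G01 X73.0044 Y57.1699 F745
M5

viewBox `0 0 311.6461 105.2111` with mm width/height → 1 unit = 1 mm. Flip: y_m = 105.2111 − y_svg.

**Shape 1** — `<path>` closed polygon, stroke `#ff8800` → score (S505, F2169). Machine vertices: (221.1886,34.4483) → (273.7324,85.9084) → (197.0255,56.5348) → (55.5067,29.6900) → (277.8076,59.2920) → (116.7455,88.1265) → (221.1886,34.4483). Closed: final G1 returns to the first vertex.

**Shape 2** — `<polyline>` open polyline, stroke `#0000ff` → cut (S883, F745). Machine vertices: (159.0130,38.4438) → (288.6425,75.1251) → (10.0168,56.5261) → (126.9326,84.8945) → (25.9809,94.2621) → (202.0102,18.8167). Open path.

**Shape 3** — `<line>` line segment, stroke `#0000ff` → cut (S883, F745). Machine vertices: (259.9085,37.5983) → (73.0044,57.1699). Open path.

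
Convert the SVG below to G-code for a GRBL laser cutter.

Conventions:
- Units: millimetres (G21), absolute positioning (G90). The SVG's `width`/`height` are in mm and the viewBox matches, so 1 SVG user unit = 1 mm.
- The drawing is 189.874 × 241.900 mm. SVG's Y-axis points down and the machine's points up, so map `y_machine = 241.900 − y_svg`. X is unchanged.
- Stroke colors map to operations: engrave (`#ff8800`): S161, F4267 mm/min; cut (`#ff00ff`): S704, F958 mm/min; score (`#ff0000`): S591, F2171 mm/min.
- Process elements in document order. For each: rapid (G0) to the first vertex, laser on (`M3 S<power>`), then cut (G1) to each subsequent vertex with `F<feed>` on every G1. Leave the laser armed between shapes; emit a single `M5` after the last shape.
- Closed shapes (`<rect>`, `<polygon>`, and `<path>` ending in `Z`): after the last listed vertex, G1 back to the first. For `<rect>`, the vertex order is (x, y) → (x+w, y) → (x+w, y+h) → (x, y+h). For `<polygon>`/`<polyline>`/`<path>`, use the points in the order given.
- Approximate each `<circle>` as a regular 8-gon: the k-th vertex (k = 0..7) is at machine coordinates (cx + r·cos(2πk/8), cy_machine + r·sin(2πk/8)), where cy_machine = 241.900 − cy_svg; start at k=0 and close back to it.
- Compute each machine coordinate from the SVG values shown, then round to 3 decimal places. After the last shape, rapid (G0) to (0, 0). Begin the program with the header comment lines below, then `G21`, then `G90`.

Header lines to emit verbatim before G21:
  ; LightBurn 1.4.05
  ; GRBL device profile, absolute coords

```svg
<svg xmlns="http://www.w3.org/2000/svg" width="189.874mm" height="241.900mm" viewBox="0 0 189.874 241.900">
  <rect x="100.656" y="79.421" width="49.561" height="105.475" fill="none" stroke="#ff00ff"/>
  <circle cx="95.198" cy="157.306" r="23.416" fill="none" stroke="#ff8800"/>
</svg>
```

; LightBurn 1.4.05
; GRBL device profile, absolute coords
G21
G90
G0 X100.656 Y162.479
M3 S704
G1 X150.217 Y162.479 F958
G1 X150.217 Y57.004 F958
G1 X100.656 Y57.004 F958
G1 X100.656 Y162.479 F958
G0 X118.614 Y84.594
M3 S161
G1 X111.756 Y101.152 F4267
G1 X95.198 Y108.010 F4267
G1 X78.640 Y101.152 F4267
G1 X71.782 Y84.594 F4267
G1 X78.640 Y68.036 F4267
G1 X95.198 Y61.178 F4267
G1 X111.756 Y68.036 F4267
G1 X118.614 Y84.594 F4267
M5
G0 X0.000 Y0.000

viewBox `0 0 189.874 241.900` with mm width/height → 1 unit = 1 mm. Flip: y_m = 241.900 − y_svg.

**Shape 1** — `<rect>` rectangle, stroke `#ff00ff` → cut (S704, F958). Machine vertices: (100.656,162.479) → (150.217,162.479) → (150.217,57.004) → (100.656,57.004) → (100.656,162.479). Closed: final G1 returns to the first vertex.

**Shape 2** — `<circle>` circle, stroke `#ff8800` → engrave (S161, F4267). Machine vertices: (118.614,84.594) → (111.756,101.152) → (95.198,108.010) → (78.640,101.152) → (71.782,84.594) → (78.640,68.036) → (95.198,61.178) → (111.756,68.036) → (118.614,84.594). Closed: final G1 returns to the first vertex.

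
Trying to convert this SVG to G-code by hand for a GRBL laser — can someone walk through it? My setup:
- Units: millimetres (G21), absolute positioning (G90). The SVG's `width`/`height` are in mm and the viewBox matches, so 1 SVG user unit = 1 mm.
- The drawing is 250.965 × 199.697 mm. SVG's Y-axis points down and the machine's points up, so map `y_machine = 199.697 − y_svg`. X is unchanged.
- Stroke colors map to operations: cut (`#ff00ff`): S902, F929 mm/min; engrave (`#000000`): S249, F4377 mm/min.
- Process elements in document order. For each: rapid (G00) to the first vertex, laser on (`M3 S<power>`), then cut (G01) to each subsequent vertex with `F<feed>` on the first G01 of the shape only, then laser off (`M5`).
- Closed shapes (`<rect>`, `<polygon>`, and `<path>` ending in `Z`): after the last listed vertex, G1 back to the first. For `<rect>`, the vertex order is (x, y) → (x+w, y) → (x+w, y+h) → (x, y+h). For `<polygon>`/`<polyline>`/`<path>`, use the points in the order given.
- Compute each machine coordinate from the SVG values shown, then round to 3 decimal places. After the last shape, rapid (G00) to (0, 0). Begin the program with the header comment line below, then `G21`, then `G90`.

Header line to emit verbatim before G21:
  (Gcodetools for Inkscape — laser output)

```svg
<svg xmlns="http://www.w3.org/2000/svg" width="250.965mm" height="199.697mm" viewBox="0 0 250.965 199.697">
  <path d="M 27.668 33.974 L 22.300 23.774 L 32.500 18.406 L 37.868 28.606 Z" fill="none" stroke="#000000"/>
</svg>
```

(Gcodetools for Inkscape — laser output)
G21
G90
G00 X27.668 Y165.723
M3 S249
G01 X22.300 Y175.923 F4377
G01 X32.500 Y181.291
G01 X37.868 Y171.091
G01 X27.668 Y165.723
M5
G00 X0.000 Y0.000

Since the viewBox matches the mm dimensions, user units are millimetres directly. The only transform is the Y-flip y_m = 199.697 − y_svg.

Shape 1 is a regular polygon drawn with `<path>`. Its stroke #000000 means engrave at S249, F4377. After flipping Y the toolpath is (27.668,165.723) → (22.300,175.923) → (32.500,181.291) → (37.868,171.091) → (27.668,165.723), returning to the start.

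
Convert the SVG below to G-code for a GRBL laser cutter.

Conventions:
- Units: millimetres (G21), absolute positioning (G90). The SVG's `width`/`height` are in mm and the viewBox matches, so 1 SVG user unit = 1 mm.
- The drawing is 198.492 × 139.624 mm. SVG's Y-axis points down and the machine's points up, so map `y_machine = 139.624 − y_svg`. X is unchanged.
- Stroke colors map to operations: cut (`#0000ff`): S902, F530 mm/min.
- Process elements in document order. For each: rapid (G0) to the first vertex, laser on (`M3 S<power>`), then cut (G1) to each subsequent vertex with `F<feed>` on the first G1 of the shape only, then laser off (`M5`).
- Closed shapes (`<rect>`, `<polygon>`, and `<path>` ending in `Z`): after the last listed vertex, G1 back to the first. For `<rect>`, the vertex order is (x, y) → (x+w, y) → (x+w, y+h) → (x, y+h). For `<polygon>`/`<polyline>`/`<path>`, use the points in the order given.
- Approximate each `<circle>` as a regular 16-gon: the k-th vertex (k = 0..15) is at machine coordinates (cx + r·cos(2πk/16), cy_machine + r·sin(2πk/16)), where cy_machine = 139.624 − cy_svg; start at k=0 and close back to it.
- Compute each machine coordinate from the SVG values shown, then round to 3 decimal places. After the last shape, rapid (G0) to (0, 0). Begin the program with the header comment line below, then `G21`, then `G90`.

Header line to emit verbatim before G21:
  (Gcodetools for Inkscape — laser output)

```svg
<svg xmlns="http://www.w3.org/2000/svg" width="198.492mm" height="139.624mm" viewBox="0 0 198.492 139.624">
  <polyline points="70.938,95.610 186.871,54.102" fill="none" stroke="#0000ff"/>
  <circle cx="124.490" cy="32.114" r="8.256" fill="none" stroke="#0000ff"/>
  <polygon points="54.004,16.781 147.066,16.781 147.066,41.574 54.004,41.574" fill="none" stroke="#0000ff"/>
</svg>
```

(Gcodetools for Inkscape — laser output)
G21
G90
G0 X70.938 Y44.014
M3 S902
G1 X186.871 Y85.522 F530
M5
G0 X132.746 Y107.510
M3 S902
G1 X132.118 Y110.669 F530
G1 X130.328 Y113.348
G1 X127.649 Y115.138
G1 X124.490 Y115.766
G1 X121.331 Y115.138
G1 X118.652 Y113.348
G1 X116.862 Y110.669
G1 X116.234 Y107.510
G1 X116.862 Y104.351
G1 X118.652 Y101.672
G1 X121.331 Y99.882
G1 X124.490 Y99.254
G1 X127.649 Y99.882
G1 X130.328 Y101.672
G1 X132.118 Y104.351
G1 X132.746 Y107.510
M5
G0 X54.004 Y122.843
M3 S902
G1 X147.066 Y122.843 F530
G1 X147.066 Y98.050
G1 X54.004 Y98.050
G1 X54.004 Y122.843
M5
G0 X0.000 Y0.000

1 u = 1 mm; y_m = 139.624 − y.

[1] `<polyline>` line segment, #0000ff→cut S902 F530: (70.938,44.014) → (186.871,85.522)

[2] `<circle>` circle, #0000ff→cut S902 F530: (132.746,107.510) → (132.118,110.669) → (130.328,113.348) → (127.649,115.138) → (124.490,115.766) → (121.331,115.138) → (118.652,113.348) → (116.862,110.669) → (116.234,107.510) → (116.862,104.351) → (118.652,101.672) → (121.331,99.882) → (124.490,99.254) → (127.649,99.882) → (130.328,101.672) → (132.118,104.351) → (132.746,107.510) (closed)

[3] `<polygon>` rectangle, #0000ff→cut S902 F530: (54.004,122.843) → (147.066,122.843) → (147.066,98.050) → (54.004,98.050) → (54.004,122.843) (closed)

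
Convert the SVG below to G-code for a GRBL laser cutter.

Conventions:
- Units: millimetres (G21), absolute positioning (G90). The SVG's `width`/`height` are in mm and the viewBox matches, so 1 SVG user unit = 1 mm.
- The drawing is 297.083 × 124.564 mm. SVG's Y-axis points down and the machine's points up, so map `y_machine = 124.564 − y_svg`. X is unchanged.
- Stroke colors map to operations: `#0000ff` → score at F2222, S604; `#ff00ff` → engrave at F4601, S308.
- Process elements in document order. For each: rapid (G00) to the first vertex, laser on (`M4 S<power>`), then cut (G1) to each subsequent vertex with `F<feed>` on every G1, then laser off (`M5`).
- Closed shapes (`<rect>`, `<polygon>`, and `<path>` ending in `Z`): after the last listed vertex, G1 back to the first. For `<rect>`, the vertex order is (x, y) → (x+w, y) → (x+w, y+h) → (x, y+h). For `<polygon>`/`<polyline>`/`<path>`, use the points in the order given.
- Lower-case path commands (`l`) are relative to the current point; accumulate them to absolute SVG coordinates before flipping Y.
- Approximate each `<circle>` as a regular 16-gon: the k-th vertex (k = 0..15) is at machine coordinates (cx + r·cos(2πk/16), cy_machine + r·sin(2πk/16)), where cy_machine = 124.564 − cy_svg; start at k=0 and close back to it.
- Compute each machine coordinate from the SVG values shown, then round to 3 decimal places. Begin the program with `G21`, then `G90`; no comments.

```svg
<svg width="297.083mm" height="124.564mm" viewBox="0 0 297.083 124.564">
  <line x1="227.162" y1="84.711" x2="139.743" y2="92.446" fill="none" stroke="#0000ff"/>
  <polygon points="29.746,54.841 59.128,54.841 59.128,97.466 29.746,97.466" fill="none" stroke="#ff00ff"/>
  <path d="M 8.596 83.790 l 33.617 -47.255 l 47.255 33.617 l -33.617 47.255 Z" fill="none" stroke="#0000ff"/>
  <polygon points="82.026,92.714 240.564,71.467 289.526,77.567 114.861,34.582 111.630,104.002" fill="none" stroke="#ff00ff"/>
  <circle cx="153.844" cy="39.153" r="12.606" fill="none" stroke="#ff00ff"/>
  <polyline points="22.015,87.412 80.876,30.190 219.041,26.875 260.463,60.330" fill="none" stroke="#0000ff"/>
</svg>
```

viewBox `0 0 297.083 124.564` with mm width/height → 1 unit = 1 mm. Flip: y_m = 124.564 − y_svg.

**Shape 1** — `<line>` line segment, stroke `#0000ff` → score (S604, F2222). Machine vertices: (227.162,39.853) → (139.743,32.118). Open path.

**Shape 2** — `<polygon>` rectangle, stroke `#ff00ff` → engrave (S308, F4601). Machine vertices: (29.746,69.723) → (59.128,69.723) → (59.128,27.098) → (29.746,27.098) → (29.746,69.723). Closed: final G1 returns to the first vertex.

**Shape 3** — `<path>` regular polygon, stroke `#0000ff` → score (S604, F2222). Machine vertices: (8.596,40.774) → (42.213,88.029) → (89.468,54.412) → (55.851,7.157) → (8.596,40.774). Closed: final G1 returns to the first vertex.

**Shape 4** — `<polygon>` closed polygon, stroke `#ff00ff` → engrave (S308, F4601). Machine vertices: (82.026,31.850) → (240.564,53.097) → (289.526,46.997) → (114.861,89.982) → (111.630,20.562) → (82.026,31.850). Closed: final G1 returns to the first vertex.

**Shape 5** — `<circle>` circle, stroke `#ff00ff` → engrave (S308, F4601). Machine vertices: (166.450,85.411) → (165.490,90.235) → (162.758,94.325) → (158.668,97.057) → (153.844,98.017) → (149.020,97.057) → (144.930,94.325) → (142.198,90.235) → (141.238,85.411) → (142.198,80.587) → (144.930,76.497) → (149.020,73.765) → (153.844,72.805) → (158.668,73.765) → (162.758,76.497) → (165.490,80.587) → (166.450,85.411). Closed: final G1 returns to the first vertex.

**Shape 6** — `<polyline>` open polyline, stroke `#0000ff` → score (S604, F2222). Machine vertices: (22.015,37.152) → (80.876,94.374) → (219.041,97.689) → (260.463,64.234). Open path.

G21
G90
G00 X227.162 Y39.853
M4 S604
G1 X139.743 Y32.118 F2222
M5
G00 X29.746 Y69.723
M4 S308
G1 X59.128 Y69.723 F4601
G1 X59.128 Y27.098 F4601
G1 X29.746 Y27.098 F4601
G1 X29.746 Y69.723 F4601
M5
G00 X8.596 Y40.774
M4 S604
G1 X42.213 Y88.029 F2222
G1 X89.468 Y54.412 F2222
G1 X55.851 Y7.157 F2222
G1 X8.596 Y40.774 F2222
M5
G00 X82.026 Y31.850
M4 S308
G1 X240.564 Y53.097 F4601
G1 X289.526 Y46.997 F4601
G1 X114.861 Y89.982 F4601
G1 X111.630 Y20.562 F4601
G1 X82.026 Y31.850 F4601
M5
G00 X166.450 Y85.411
M4 S308
G1 X165.490 Y90.235 F4601
G1 X162.758 Y94.325 F4601
G1 X158.668 Y97.057 F4601
G1 X153.844 Y98.017 F4601
G1 X149.020 Y97.057 F4601
G1 X144.930 Y94.325 F4601
G1 X142.198 Y90.235 F4601
G1 X141.238 Y85.411 F4601
G1 X142.198 Y80.587 F4601
G1 X144.930 Y76.497 F4601
G1 X149.020 Y73.765 F4601
G1 X153.844 Y72.805 F4601
G1 X158.668 Y73.765 F4601
G1 X162.758 Y76.497 F4601
G1 X165.490 Y80.587 F4601
G1 X166.450 Y85.411 F4601
M5
G00 X22.015 Y37.152
M4 S604
G1 X80.876 Y94.374 F2222
G1 X219.041 Y97.689 F2222
G1 X260.463 Y64.234 F2222
M5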